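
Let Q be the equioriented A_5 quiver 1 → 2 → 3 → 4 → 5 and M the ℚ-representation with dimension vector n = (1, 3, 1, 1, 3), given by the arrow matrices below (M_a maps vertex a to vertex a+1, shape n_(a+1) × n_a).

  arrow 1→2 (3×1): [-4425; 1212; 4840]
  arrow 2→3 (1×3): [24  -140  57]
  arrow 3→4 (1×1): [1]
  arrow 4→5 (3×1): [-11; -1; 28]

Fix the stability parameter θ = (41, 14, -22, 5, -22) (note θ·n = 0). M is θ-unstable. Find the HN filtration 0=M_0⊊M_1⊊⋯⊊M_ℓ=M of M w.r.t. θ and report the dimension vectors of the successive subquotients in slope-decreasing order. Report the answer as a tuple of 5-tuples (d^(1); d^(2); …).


Barcode: M ≅ I[1,2], I[2,2], I[2,5], I[5,5]^2. HN layers by μ_θ (4 steps, strictly decreasing):
  μ^(1)=55/2; μ^(2)=14; μ^(3)=-25/4; μ^(4)=-22

((1, 1, 0, 0, 0); (0, 1, 0, 0, 0); (0, 1, 1, 1, 1); (0, 0, 0, 0, 2))


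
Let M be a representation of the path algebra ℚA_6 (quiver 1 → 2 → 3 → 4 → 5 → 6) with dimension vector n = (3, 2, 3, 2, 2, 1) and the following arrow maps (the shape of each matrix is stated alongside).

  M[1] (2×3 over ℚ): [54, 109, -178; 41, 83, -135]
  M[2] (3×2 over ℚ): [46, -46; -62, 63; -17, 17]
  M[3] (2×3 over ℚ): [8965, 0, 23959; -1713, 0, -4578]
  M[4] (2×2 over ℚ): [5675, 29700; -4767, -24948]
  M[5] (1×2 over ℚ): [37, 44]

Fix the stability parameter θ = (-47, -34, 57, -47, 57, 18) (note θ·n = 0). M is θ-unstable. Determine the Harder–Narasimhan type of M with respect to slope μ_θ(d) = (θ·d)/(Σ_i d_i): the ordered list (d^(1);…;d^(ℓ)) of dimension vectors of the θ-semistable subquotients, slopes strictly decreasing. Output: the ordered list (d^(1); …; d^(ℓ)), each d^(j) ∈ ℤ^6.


Interval decomposition of M: I[1,1], I[1,3], I[1,6], I[3,4], I[5,5].
HN type (ℓ=5): μ^(1)=57; μ^(2)=75/2; μ^(3)=5; μ^(4)=-34; μ^(5)=-47

((0, 0, 1, 0, 1, 0); (0, 0, 0, 0, 1, 1); (0, 0, 2, 2, 0, 0); (0, 2, 0, 0, 0, 0); (3, 0, 0, 0, 0, 0))


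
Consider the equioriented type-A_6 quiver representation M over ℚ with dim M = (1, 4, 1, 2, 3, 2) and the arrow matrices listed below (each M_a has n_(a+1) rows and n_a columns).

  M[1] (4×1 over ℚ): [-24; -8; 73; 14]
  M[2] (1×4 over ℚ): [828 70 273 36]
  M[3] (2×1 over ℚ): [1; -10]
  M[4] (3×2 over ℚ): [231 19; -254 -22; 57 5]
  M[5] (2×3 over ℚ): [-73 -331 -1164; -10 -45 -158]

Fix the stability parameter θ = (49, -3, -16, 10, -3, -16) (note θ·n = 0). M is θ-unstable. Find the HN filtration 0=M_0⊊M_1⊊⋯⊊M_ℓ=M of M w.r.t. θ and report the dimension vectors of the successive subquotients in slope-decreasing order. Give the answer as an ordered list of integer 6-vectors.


Via rank(M_{q-1}∘⋯∘M_p): M ≅ I[1,6], I[2,2]^3, I[4,6], I[5,5].
μ_θ-semistable layers: μ^(1)=7/2; μ^(2)=-3

((1, 1, 1, 1, 1, 1); (0, 3, 0, 1, 2, 1))


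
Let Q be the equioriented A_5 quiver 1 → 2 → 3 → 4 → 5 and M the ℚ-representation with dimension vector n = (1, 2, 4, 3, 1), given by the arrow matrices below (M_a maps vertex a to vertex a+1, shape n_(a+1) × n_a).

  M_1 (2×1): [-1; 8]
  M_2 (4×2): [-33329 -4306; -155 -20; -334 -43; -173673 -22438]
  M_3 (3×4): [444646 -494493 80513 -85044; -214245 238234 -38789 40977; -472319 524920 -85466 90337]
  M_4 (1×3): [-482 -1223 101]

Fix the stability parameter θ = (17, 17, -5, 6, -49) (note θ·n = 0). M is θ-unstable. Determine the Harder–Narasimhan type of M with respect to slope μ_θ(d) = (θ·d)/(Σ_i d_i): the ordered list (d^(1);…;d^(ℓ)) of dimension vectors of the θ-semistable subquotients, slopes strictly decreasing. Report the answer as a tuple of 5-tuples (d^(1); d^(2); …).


Interval decomposition of M: I[1,4], I[2,5], I[3,3], I[3,4].
HN type (ℓ=4): μ^(1)=35/4; μ^(2)=6; μ^(3)=-5; μ^(4)=-31/4

((1, 1, 1, 1, 0); (0, 0, 0, 1, 0); (0, 0, 2, 0, 0); (0, 1, 1, 1, 1))


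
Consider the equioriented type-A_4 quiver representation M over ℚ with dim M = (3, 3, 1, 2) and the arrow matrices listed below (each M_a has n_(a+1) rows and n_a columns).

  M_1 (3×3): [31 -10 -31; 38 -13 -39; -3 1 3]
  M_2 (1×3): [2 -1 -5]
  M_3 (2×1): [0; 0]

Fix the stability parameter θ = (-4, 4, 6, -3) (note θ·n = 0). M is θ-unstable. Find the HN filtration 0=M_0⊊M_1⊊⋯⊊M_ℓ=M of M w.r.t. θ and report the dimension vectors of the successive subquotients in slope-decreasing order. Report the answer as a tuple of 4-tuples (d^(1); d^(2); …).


Interval decomposition of M: I[1,2]^2, I[1,3], I[4,4]^2.
HN type (ℓ=4): μ^(1)=6; μ^(2)=4; μ^(3)=-3; μ^(4)=-4

((0, 0, 1, 0); (0, 3, 0, 0); (0, 0, 0, 2); (3, 0, 0, 0))


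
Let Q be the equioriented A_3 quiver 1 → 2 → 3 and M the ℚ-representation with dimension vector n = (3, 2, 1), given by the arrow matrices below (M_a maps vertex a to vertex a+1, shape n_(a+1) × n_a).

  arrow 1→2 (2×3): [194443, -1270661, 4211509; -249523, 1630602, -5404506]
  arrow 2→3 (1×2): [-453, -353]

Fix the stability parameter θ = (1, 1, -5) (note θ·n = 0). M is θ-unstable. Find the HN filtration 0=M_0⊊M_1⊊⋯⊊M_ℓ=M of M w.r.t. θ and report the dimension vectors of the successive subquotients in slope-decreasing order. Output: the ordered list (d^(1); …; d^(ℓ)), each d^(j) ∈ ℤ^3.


Via rank(M_{q-1}∘⋯∘M_p): M ≅ I[1,1], I[1,2], I[1,3].
μ_θ-semistable layers: μ^(1)=1; μ^(2)=-1

((2, 1, 0); (1, 1, 1))


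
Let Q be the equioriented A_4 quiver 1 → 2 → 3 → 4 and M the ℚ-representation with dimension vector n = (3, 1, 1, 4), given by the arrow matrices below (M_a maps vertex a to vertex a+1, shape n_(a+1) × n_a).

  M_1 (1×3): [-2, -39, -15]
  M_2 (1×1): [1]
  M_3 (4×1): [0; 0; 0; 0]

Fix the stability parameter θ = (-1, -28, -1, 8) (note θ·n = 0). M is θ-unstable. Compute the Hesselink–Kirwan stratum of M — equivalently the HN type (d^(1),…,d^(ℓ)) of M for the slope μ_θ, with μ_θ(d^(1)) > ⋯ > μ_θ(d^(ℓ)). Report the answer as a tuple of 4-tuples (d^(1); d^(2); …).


Interval decomposition of M: I[1,1]^2, I[1,3], I[4,4]^4.
HN type (ℓ=3): μ^(1)=8; μ^(2)=-1; μ^(3)=-29/2

((0, 0, 0, 4); (2, 0, 1, 0); (1, 1, 0, 0))


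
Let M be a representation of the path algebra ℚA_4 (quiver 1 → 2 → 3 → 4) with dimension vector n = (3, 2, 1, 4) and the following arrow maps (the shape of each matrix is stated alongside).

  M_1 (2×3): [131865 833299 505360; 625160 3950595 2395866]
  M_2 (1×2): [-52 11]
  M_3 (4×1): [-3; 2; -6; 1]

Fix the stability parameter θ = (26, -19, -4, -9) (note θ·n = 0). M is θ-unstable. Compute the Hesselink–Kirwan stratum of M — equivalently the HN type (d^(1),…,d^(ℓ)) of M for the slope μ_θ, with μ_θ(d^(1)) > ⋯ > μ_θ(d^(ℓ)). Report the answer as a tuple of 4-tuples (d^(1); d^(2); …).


Barcode: M ≅ I[1,1], I[1,2], I[1,4], I[4,4]^3. HN layers by μ_θ (4 steps, strictly decreasing):
  μ^(1)=26; μ^(2)=7/2; μ^(3)=-3/2; μ^(4)=-9

((1, 0, 0, 0); (1, 1, 0, 0); (1, 1, 1, 1); (0, 0, 0, 3))


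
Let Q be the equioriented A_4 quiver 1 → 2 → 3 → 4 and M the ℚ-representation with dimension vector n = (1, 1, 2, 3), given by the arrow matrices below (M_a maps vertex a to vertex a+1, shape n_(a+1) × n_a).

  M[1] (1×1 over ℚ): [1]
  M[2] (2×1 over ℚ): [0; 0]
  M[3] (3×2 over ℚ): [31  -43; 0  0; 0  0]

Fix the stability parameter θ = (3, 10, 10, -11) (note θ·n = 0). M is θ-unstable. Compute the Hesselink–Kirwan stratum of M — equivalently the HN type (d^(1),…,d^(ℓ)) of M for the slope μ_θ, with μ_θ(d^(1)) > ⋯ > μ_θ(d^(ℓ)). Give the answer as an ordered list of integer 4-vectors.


Via rank(M_{q-1}∘⋯∘M_p): M ≅ I[1,2], I[3,3], I[3,4], I[4,4]^2.
μ_θ-semistable layers: μ^(1)=10; μ^(2)=3; μ^(3)=-1/2; μ^(4)=-11

((0, 1, 1, 0); (1, 0, 0, 0); (0, 0, 1, 1); (0, 0, 0, 2))


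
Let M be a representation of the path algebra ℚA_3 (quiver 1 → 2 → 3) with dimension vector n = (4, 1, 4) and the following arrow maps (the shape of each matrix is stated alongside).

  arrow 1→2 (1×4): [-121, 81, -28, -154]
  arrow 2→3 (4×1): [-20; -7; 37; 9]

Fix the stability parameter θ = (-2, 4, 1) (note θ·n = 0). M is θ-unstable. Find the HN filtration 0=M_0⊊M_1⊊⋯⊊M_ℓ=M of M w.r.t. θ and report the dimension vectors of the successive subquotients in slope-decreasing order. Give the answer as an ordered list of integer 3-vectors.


Via rank(M_{q-1}∘⋯∘M_p): M ≅ I[1,1]^3, I[1,3], I[3,3]^3.
μ_θ-semistable layers: μ^(1)=5/2; μ^(2)=1; μ^(3)=-2

((0, 1, 1); (0, 0, 3); (4, 0, 0))


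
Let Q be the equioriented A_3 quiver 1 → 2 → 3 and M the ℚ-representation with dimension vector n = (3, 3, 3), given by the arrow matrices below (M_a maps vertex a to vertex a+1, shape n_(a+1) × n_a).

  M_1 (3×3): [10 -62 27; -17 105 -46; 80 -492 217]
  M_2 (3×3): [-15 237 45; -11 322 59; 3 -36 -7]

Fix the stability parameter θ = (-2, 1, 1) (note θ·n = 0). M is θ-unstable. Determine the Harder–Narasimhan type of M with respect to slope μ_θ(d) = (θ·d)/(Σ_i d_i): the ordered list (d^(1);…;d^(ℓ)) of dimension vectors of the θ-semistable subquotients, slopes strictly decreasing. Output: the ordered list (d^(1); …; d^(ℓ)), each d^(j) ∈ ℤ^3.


Interval decomposition of M: I[1,1], I[1,3]^2, I[2,2], I[3,3].
HN type (ℓ=2): μ^(1)=1; μ^(2)=-2

((0, 3, 3); (3, 0, 0))


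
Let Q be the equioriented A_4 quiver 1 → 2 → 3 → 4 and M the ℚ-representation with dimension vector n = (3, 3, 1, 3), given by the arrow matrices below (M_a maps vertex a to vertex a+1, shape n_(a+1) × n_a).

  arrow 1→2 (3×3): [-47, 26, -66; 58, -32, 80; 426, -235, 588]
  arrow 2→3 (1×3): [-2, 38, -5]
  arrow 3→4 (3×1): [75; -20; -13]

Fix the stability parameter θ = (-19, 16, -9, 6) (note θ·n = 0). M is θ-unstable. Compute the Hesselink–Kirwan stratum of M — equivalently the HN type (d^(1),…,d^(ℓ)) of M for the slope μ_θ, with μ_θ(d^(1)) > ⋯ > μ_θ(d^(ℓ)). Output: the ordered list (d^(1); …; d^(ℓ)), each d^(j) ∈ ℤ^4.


Via rank(M_{q-1}∘⋯∘M_p): M ≅ I[1,2]^2, I[1,4], I[4,4]^2.
μ_θ-semistable layers: μ^(1)=16; μ^(2)=6; μ^(3)=7/2; μ^(4)=-19

((0, 2, 0, 0); (0, 0, 0, 3); (0, 1, 1, 0); (3, 0, 0, 0))


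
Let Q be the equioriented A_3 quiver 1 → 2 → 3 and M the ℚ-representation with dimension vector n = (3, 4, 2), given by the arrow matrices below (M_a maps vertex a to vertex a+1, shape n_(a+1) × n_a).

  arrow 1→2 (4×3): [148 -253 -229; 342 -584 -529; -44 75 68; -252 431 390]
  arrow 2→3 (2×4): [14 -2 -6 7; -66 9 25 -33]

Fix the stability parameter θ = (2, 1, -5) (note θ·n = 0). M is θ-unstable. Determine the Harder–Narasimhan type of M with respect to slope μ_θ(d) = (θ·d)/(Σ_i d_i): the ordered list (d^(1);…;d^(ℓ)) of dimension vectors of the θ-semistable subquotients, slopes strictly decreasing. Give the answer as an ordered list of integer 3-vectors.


Barcode: M ≅ I[1,2], I[1,3]^2, I[2,2]. HN layers by μ_θ (3 steps, strictly decreasing):
  μ^(1)=3/2; μ^(2)=1; μ^(3)=-2/3

((1, 1, 0); (0, 1, 0); (2, 2, 2))


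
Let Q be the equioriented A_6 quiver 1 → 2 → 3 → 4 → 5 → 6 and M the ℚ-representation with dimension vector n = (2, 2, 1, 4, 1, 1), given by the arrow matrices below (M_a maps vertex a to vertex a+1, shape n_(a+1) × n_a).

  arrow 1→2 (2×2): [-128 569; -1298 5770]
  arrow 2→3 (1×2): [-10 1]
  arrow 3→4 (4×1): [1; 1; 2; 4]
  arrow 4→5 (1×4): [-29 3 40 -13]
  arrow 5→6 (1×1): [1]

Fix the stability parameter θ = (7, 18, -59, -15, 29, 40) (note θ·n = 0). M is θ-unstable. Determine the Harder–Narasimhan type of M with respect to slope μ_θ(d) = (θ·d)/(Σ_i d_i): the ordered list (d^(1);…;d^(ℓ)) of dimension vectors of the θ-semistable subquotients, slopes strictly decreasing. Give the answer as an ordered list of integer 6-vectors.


Via rank(M_{q-1}∘⋯∘M_p): M ≅ I[1,2], I[1,6], I[4,4]^3.
μ_θ-semistable layers: μ^(1)=40; μ^(2)=29; μ^(3)=18; μ^(4)=7; μ^(5)=-49/4; μ^(6)=-15

((0, 0, 0, 0, 0, 1); (0, 0, 0, 0, 1, 0); (0, 1, 0, 0, 0, 0); (1, 0, 0, 0, 0, 0); (1, 1, 1, 1, 0, 0); (0, 0, 0, 3, 0, 0))


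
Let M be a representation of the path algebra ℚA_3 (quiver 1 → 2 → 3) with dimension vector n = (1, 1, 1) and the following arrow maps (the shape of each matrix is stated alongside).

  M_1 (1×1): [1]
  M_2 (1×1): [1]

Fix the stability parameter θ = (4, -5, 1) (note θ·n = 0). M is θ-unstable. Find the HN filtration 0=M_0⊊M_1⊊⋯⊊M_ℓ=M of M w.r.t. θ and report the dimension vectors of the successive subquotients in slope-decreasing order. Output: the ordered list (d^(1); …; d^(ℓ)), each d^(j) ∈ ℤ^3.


Barcode: M ≅ I[1,3]. HN layers by μ_θ (2 steps, strictly decreasing):
  μ^(1)=1; μ^(2)=-1/2

((0, 0, 1); (1, 1, 0))


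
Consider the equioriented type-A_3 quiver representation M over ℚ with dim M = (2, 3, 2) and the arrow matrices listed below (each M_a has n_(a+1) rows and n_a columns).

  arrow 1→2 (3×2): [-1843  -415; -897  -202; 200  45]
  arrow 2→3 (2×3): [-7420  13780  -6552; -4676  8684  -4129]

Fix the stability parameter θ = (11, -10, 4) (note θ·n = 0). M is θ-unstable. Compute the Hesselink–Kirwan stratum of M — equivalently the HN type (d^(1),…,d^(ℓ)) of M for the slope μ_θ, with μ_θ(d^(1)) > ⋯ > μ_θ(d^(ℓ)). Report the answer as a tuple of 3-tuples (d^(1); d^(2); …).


Barcode: M ≅ I[1,2], I[1,3], I[2,3]. HN layers by μ_θ (3 steps, strictly decreasing):
  μ^(1)=4; μ^(2)=1/2; μ^(3)=-10

((0, 0, 2); (2, 2, 0); (0, 1, 0))


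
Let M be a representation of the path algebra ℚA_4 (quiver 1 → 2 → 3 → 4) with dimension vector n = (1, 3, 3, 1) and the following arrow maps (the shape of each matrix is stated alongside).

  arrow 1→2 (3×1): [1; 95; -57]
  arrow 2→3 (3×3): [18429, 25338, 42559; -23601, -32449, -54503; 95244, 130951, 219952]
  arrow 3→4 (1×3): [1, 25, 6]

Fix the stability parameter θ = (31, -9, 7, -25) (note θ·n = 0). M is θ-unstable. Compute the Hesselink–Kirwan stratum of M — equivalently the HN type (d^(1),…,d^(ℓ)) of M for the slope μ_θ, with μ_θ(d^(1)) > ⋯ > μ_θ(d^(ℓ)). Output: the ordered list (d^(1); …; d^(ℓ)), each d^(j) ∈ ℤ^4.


Barcode: M ≅ I[1,4], I[2,2], I[2,3], I[3,3]. HN layers by μ_θ (3 steps, strictly decreasing):
  μ^(1)=7; μ^(2)=1; μ^(3)=-9

((0, 0, 2, 0); (1, 1, 1, 1); (0, 2, 0, 0))


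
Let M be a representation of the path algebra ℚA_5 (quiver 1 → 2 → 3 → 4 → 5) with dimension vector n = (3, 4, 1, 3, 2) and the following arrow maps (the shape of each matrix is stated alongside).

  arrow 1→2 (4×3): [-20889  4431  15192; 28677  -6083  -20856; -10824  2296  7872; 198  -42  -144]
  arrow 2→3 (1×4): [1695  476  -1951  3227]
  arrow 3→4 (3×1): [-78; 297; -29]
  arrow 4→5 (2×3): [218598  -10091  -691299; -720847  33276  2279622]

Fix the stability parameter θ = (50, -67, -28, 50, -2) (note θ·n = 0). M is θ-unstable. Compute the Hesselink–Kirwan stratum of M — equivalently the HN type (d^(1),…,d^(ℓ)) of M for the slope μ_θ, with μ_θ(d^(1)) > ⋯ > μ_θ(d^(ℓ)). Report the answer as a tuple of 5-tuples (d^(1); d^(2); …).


Interval decomposition of M: I[1,1]^2, I[1,4], I[2,2]^3, I[4,5]^2.
HN type (ℓ=4): μ^(1)=50; μ^(2)=24; μ^(3)=-15; μ^(4)=-67

((2, 0, 0, 1, 0); (0, 0, 0, 2, 2); (1, 1, 1, 0, 0); (0, 3, 0, 0, 0))


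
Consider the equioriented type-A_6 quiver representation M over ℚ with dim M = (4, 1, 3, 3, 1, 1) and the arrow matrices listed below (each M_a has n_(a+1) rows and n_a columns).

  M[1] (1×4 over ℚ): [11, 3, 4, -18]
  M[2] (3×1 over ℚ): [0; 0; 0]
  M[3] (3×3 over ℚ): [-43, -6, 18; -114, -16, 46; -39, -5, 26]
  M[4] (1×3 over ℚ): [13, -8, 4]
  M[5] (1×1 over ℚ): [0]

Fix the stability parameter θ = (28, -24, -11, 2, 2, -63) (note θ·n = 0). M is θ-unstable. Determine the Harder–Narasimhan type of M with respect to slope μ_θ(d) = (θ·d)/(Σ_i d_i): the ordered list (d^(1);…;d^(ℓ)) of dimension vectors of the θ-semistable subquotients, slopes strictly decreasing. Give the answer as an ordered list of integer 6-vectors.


Via rank(M_{q-1}∘⋯∘M_p): M ≅ I[1,1]^3, I[1,2], I[3,4]^2, I[3,5], I[6,6].
μ_θ-semistable layers: μ^(1)=28; μ^(2)=2; μ^(3)=-11; μ^(4)=-63

((3, 0, 0, 0, 0, 0); (1, 1, 0, 3, 1, 0); (0, 0, 3, 0, 0, 0); (0, 0, 0, 0, 0, 1))


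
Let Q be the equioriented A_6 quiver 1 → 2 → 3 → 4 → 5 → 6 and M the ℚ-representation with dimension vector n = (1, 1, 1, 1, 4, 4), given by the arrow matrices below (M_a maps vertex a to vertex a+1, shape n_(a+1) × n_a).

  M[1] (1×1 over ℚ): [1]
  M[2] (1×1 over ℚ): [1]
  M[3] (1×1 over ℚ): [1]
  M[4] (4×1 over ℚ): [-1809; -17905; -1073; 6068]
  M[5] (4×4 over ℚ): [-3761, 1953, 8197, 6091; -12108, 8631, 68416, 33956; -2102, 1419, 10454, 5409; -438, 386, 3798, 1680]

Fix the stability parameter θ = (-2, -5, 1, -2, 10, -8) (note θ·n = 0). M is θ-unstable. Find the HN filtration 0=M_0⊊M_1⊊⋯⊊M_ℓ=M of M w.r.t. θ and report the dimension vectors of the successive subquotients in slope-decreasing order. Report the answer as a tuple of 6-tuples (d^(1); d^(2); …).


Via rank(M_{q-1}∘⋯∘M_p): M ≅ I[1,6], I[5,5], I[5,6]^2, I[6,6].
μ_θ-semistable layers: μ^(1)=10; μ^(2)=1; μ^(3)=-1/2; μ^(4)=-7/2; μ^(5)=-8

((0, 0, 0, 0, 1, 0); (0, 0, 0, 0, 3, 3); (0, 0, 1, 1, 0, 0); (1, 1, 0, 0, 0, 0); (0, 0, 0, 0, 0, 1))


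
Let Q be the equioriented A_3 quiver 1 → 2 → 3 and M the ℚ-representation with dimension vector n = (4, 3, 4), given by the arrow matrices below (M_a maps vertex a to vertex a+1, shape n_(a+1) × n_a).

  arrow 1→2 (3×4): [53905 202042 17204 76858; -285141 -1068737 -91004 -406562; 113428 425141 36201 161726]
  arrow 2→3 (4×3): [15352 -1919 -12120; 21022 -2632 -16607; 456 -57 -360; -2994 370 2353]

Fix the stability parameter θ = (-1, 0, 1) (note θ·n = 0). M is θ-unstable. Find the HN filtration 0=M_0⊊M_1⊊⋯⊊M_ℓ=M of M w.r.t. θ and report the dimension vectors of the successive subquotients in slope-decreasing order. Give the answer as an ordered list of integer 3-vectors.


Interval decomposition of M: I[1,1], I[1,2], I[1,3]^2, I[3,3]^2.
HN type (ℓ=3): μ^(1)=1; μ^(2)=0; μ^(3)=-1

((0, 0, 4); (0, 3, 0); (4, 0, 0))


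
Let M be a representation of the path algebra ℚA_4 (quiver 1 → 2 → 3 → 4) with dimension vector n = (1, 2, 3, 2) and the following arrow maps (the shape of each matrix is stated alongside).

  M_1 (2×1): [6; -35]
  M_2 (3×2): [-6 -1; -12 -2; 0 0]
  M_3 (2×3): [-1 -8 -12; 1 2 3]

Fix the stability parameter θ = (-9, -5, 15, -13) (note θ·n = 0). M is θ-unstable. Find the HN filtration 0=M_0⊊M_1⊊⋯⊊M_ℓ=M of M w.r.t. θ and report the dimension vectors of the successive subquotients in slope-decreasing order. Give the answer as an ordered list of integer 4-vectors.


Interval decomposition of M: I[1,4], I[2,2], I[3,3], I[3,4].
HN type (ℓ=4): μ^(1)=15; μ^(2)=1; μ^(3)=-5; μ^(4)=-9

((0, 0, 1, 0); (0, 0, 2, 2); (0, 2, 0, 0); (1, 0, 0, 0))


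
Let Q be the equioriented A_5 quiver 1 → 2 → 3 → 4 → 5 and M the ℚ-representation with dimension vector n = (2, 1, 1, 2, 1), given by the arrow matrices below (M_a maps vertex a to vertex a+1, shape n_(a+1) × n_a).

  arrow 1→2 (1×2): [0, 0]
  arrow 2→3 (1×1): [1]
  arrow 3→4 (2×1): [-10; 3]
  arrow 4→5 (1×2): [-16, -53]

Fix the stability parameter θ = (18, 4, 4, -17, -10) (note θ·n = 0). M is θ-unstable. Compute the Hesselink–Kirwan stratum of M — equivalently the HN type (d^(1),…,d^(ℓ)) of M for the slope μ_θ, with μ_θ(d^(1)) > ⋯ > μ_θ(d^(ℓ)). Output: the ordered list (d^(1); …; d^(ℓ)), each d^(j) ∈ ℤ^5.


Via rank(M_{q-1}∘⋯∘M_p): M ≅ I[1,1]^2, I[2,5], I[4,4].
μ_θ-semistable layers: μ^(1)=18; μ^(2)=-19/4; μ^(3)=-17

((2, 0, 0, 0, 0); (0, 1, 1, 1, 1); (0, 0, 0, 1, 0))


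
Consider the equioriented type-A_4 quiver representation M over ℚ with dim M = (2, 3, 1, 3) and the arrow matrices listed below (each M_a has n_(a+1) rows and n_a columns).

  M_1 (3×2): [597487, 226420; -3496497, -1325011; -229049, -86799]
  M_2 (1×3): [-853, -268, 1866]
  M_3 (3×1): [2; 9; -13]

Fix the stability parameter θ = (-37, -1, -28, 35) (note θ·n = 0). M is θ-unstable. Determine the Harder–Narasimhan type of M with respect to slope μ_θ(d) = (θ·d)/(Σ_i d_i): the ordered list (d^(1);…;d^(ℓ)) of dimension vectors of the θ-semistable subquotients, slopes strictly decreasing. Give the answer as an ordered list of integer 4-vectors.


Interval decomposition of M: I[1,2], I[1,4], I[2,2], I[4,4]^2.
HN type (ℓ=4): μ^(1)=35; μ^(2)=-1; μ^(3)=-29/2; μ^(4)=-37

((0, 0, 0, 3); (0, 2, 0, 0); (0, 1, 1, 0); (2, 0, 0, 0))


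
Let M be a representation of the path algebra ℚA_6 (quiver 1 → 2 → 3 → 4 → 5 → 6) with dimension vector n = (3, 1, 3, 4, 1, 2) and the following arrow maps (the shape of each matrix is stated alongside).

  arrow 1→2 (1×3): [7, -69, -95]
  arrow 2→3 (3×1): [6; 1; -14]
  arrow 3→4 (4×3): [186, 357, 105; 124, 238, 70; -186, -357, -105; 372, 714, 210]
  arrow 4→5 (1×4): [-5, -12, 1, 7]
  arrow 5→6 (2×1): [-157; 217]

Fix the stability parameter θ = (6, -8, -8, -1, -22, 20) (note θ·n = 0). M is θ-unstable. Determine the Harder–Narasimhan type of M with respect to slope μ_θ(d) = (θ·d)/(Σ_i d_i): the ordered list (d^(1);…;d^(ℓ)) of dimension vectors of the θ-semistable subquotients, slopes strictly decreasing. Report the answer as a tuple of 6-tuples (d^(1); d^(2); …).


Barcode: M ≅ I[1,1]^2, I[1,4], I[3,3]^2, I[4,4]^2, I[4,6], I[6,6]. HN layers by μ_θ (6 steps, strictly decreasing):
  μ^(1)=20; μ^(2)=6; μ^(3)=-1; μ^(4)=-10/3; μ^(5)=-8; μ^(6)=-23/2

((0, 0, 0, 0, 0, 2); (2, 0, 0, 0, 0, 0); (0, 0, 0, 3, 0, 0); (1, 1, 1, 0, 0, 0); (0, 0, 2, 0, 0, 0); (0, 0, 0, 1, 1, 0))


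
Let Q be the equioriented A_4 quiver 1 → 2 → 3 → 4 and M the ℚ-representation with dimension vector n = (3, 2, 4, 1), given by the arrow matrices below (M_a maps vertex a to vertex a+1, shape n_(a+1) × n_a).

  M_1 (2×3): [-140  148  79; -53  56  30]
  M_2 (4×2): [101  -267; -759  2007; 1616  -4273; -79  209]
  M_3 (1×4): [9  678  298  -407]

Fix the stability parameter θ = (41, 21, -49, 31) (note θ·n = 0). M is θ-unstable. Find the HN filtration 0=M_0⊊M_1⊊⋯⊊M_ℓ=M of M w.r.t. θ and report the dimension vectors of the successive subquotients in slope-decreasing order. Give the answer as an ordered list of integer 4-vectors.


Via rank(M_{q-1}∘⋯∘M_p): M ≅ I[1,1], I[1,3], I[1,4], I[3,3]^2.
μ_θ-semistable layers: μ^(1)=41; μ^(2)=31; μ^(3)=13/3; μ^(4)=-49

((1, 0, 0, 0); (0, 0, 0, 1); (2, 2, 2, 0); (0, 0, 2, 0))


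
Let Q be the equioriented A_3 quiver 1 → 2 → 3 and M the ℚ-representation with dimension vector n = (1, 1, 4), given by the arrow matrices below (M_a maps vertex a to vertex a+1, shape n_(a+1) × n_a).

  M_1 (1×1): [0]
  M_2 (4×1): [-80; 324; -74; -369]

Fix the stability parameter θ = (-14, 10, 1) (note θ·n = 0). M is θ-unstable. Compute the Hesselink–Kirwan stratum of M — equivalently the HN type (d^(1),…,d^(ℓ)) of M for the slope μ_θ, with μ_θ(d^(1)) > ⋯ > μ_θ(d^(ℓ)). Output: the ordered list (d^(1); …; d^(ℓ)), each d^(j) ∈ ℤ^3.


Via rank(M_{q-1}∘⋯∘M_p): M ≅ I[1,1], I[2,3], I[3,3]^3.
μ_θ-semistable layers: μ^(1)=11/2; μ^(2)=1; μ^(3)=-14

((0, 1, 1); (0, 0, 3); (1, 0, 0))


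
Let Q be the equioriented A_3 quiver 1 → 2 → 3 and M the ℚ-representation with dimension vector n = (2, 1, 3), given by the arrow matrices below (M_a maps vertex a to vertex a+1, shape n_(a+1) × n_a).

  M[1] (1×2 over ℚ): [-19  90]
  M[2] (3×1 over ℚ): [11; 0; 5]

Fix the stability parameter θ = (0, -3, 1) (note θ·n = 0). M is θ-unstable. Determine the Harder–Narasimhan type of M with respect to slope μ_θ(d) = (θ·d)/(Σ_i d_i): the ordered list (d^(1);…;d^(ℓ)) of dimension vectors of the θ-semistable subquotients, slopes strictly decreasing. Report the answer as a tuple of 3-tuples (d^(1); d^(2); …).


Interval decomposition of M: I[1,1], I[1,3], I[3,3]^2.
HN type (ℓ=3): μ^(1)=1; μ^(2)=0; μ^(3)=-3/2

((0, 0, 3); (1, 0, 0); (1, 1, 0))


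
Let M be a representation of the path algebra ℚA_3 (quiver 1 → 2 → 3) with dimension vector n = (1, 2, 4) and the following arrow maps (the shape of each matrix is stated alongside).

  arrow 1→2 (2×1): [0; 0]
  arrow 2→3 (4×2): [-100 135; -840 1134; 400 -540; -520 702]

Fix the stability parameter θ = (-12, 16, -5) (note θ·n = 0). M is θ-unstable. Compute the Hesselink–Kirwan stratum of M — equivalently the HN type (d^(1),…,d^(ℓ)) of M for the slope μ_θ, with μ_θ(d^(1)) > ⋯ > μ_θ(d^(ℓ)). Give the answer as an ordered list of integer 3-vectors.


Via rank(M_{q-1}∘⋯∘M_p): M ≅ I[1,1], I[2,2], I[2,3], I[3,3]^3.
μ_θ-semistable layers: μ^(1)=16; μ^(2)=11/2; μ^(3)=-5; μ^(4)=-12

((0, 1, 0); (0, 1, 1); (0, 0, 3); (1, 0, 0))


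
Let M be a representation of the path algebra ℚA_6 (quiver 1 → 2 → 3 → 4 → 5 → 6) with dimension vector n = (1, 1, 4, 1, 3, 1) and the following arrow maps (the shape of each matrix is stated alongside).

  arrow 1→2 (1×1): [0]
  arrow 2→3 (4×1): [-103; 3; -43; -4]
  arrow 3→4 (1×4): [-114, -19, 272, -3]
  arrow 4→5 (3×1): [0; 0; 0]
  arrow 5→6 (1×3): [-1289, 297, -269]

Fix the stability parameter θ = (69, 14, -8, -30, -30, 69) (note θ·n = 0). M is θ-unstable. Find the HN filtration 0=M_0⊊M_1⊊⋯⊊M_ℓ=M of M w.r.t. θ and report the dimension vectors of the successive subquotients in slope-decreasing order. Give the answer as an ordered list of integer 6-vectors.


Via rank(M_{q-1}∘⋯∘M_p): M ≅ I[1,1], I[2,4], I[3,3]^3, I[5,5]^2, I[5,6].
μ_θ-semistable layers: μ^(1)=69; μ^(2)=-8; μ^(3)=-30

((1, 0, 0, 0, 0, 1); (0, 1, 4, 1, 0, 0); (0, 0, 0, 0, 3, 0))


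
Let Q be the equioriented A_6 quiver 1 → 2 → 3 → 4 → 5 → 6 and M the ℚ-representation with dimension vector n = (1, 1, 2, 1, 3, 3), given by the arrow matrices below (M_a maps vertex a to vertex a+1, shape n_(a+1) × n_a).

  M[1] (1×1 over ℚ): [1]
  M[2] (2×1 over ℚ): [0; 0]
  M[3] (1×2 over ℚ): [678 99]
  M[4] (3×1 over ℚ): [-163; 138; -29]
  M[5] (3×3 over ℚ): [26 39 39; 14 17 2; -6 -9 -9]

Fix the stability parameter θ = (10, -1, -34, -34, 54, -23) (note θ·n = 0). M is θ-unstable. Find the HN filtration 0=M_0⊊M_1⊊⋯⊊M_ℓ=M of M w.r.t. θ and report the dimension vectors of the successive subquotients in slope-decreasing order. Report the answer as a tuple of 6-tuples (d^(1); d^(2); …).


Barcode: M ≅ I[1,2], I[3,3], I[3,6], I[5,5], I[5,6], I[6,6]. HN layers by μ_θ (5 steps, strictly decreasing):
  μ^(1)=54; μ^(2)=31/2; μ^(3)=9/2; μ^(4)=-23; μ^(5)=-34

((0, 0, 0, 0, 1, 0); (0, 0, 0, 0, 2, 2); (1, 1, 0, 0, 0, 0); (0, 0, 0, 0, 0, 1); (0, 0, 2, 1, 0, 0))


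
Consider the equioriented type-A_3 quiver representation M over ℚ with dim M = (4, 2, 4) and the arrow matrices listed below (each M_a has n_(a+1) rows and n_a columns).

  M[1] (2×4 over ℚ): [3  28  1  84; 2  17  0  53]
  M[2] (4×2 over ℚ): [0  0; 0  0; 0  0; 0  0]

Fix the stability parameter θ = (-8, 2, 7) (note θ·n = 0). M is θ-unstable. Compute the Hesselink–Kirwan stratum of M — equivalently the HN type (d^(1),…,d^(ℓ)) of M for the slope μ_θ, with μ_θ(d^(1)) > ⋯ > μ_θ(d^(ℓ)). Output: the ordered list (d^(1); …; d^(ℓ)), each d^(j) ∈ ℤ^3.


Via rank(M_{q-1}∘⋯∘M_p): M ≅ I[1,1]^2, I[1,2]^2, I[3,3]^4.
μ_θ-semistable layers: μ^(1)=7; μ^(2)=2; μ^(3)=-8

((0, 0, 4); (0, 2, 0); (4, 0, 0))


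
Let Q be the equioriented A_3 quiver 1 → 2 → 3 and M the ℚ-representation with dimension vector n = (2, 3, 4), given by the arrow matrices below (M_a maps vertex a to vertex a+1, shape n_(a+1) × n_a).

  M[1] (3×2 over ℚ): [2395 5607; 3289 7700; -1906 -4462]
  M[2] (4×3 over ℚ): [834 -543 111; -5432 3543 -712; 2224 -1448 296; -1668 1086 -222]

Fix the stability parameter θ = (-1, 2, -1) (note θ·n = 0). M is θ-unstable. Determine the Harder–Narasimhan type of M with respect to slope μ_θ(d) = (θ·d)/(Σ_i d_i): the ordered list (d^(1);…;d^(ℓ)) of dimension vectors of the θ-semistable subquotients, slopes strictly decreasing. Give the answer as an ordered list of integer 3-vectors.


Via rank(M_{q-1}∘⋯∘M_p): M ≅ I[1,3]^2, I[2,2], I[3,3]^2.
μ_θ-semistable layers: μ^(1)=2; μ^(2)=1/2; μ^(3)=-1

((0, 1, 0); (0, 2, 2); (2, 0, 2))


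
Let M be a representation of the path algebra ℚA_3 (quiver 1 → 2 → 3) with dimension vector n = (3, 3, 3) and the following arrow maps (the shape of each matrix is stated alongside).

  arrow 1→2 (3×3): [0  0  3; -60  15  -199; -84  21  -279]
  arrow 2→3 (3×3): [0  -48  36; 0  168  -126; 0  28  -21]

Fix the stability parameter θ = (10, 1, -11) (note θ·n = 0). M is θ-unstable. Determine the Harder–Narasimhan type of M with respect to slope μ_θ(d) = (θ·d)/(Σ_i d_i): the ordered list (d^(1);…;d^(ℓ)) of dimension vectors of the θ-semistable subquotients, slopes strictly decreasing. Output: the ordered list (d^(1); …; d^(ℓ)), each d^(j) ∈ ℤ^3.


Barcode: M ≅ I[1,1], I[1,2], I[1,3], I[2,2], I[3,3]^2. HN layers by μ_θ (5 steps, strictly decreasing):
  μ^(1)=10; μ^(2)=11/2; μ^(3)=1; μ^(4)=0; μ^(5)=-11

((1, 0, 0); (1, 1, 0); (0, 1, 0); (1, 1, 1); (0, 0, 2))


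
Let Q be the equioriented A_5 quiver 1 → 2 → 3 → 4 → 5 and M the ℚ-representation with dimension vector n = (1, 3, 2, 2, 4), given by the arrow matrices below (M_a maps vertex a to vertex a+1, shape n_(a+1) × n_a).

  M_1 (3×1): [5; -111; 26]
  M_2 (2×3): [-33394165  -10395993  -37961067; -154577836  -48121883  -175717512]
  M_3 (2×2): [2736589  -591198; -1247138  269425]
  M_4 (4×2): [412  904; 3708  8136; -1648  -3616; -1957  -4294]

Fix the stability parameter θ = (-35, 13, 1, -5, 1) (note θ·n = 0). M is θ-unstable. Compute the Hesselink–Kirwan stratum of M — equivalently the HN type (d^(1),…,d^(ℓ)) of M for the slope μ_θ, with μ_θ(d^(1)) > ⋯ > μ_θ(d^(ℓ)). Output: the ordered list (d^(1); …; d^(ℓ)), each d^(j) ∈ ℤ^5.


Via rank(M_{q-1}∘⋯∘M_p): M ≅ I[1,4], I[2,2], I[2,5], I[5,5]^3.
μ_θ-semistable layers: μ^(1)=13; μ^(2)=3; μ^(3)=5/2; μ^(4)=1; μ^(5)=-35

((0, 1, 0, 0, 0); (0, 1, 1, 1, 0); (0, 1, 1, 1, 1); (0, 0, 0, 0, 3); (1, 0, 0, 0, 0))


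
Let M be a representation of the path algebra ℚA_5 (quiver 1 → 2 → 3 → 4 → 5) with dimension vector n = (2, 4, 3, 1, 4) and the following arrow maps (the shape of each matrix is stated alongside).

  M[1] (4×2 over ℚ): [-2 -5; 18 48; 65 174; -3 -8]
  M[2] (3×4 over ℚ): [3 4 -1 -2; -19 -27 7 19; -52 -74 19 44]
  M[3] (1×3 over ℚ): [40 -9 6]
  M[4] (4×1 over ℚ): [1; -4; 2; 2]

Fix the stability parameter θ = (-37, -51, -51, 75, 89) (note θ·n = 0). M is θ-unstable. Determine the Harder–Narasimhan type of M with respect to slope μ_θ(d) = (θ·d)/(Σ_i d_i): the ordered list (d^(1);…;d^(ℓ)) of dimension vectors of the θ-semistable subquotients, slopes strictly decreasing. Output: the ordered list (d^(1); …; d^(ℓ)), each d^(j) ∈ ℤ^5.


Barcode: M ≅ I[1,3], I[1,5], I[2,2], I[2,3], I[5,5]^3. HN layers by μ_θ (4 steps, strictly decreasing):
  μ^(1)=89; μ^(2)=75; μ^(3)=-139/3; μ^(4)=-51

((0, 0, 0, 0, 4); (0, 0, 0, 1, 0); (2, 2, 2, 0, 0); (0, 2, 1, 0, 0))


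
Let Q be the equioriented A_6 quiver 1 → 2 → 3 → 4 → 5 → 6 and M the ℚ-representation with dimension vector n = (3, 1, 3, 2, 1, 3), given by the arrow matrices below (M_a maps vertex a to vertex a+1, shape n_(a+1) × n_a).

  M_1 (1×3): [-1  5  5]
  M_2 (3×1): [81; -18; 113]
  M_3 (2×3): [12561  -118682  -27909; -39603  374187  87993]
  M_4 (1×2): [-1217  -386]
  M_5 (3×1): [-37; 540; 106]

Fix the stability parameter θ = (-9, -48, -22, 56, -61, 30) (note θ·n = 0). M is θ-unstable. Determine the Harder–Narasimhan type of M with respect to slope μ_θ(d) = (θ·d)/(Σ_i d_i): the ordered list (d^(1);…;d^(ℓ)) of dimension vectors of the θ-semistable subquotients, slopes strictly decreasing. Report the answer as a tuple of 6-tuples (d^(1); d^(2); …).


Barcode: M ≅ I[1,1]^2, I[1,3], I[3,4], I[3,6], I[6,6]^2. HN layers by μ_θ (6 steps, strictly decreasing):
  μ^(1)=56; μ^(2)=30; μ^(3)=-5/2; μ^(4)=-9; μ^(5)=-22; μ^(6)=-57/2

((0, 0, 0, 1, 0, 0); (0, 0, 0, 0, 0, 3); (0, 0, 0, 1, 1, 0); (2, 0, 0, 0, 0, 0); (0, 0, 3, 0, 0, 0); (1, 1, 0, 0, 0, 0))


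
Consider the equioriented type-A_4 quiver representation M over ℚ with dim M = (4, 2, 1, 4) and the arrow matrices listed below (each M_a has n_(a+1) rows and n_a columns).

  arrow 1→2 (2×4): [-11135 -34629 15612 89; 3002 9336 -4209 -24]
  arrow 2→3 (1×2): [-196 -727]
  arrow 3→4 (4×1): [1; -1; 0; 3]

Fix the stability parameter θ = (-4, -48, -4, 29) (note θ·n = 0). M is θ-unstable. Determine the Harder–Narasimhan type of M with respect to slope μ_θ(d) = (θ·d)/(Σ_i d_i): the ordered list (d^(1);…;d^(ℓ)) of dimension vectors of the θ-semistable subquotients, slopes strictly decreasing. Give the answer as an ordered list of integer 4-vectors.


Interval decomposition of M: I[1,1]^2, I[1,2], I[1,4], I[4,4]^3.
HN type (ℓ=3): μ^(1)=29; μ^(2)=-4; μ^(3)=-26

((0, 0, 0, 4); (2, 0, 1, 0); (2, 2, 0, 0))


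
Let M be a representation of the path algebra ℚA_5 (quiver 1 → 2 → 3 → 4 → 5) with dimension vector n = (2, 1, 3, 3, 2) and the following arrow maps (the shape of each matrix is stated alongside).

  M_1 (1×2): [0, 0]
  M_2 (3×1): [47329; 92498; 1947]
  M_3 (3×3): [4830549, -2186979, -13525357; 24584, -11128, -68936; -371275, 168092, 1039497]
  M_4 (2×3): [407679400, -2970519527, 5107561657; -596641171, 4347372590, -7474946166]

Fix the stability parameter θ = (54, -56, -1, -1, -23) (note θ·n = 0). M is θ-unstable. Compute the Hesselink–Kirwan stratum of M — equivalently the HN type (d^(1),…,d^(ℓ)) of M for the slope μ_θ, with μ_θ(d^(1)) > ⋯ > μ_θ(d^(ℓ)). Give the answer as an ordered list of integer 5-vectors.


Interval decomposition of M: I[1,1]^2, I[2,3], I[3,5]^2, I[4,4].
HN type (ℓ=4): μ^(1)=54; μ^(2)=-1; μ^(3)=-25/3; μ^(4)=-56

((2, 0, 0, 0, 0); (0, 0, 1, 1, 0); (0, 0, 2, 2, 2); (0, 1, 0, 0, 0))


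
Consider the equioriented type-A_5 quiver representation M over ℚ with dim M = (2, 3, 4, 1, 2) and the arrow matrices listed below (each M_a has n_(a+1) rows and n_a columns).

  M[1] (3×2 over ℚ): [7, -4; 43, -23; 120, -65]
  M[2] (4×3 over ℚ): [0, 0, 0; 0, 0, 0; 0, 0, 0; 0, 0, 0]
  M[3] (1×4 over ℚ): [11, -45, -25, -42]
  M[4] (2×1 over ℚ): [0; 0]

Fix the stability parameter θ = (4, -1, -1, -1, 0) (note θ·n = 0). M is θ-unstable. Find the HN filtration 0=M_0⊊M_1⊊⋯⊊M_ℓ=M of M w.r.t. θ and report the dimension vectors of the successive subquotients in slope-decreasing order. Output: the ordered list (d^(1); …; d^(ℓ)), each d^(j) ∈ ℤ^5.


Interval decomposition of M: I[1,2]^2, I[2,2], I[3,3]^3, I[3,4], I[5,5]^2.
HN type (ℓ=3): μ^(1)=3/2; μ^(2)=0; μ^(3)=-1

((2, 2, 0, 0, 0); (0, 0, 0, 0, 2); (0, 1, 4, 1, 0))


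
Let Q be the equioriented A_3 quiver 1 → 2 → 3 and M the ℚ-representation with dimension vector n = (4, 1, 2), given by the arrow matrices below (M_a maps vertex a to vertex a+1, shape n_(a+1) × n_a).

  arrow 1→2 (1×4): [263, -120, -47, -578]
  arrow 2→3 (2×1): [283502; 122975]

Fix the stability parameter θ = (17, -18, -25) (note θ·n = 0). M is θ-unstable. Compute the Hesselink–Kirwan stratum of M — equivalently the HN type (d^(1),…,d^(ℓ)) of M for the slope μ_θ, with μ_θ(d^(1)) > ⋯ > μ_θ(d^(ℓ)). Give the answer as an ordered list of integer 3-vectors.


Barcode: M ≅ I[1,1]^3, I[1,3], I[3,3]. HN layers by μ_θ (3 steps, strictly decreasing):
  μ^(1)=17; μ^(2)=-26/3; μ^(3)=-25

((3, 0, 0); (1, 1, 1); (0, 0, 1))


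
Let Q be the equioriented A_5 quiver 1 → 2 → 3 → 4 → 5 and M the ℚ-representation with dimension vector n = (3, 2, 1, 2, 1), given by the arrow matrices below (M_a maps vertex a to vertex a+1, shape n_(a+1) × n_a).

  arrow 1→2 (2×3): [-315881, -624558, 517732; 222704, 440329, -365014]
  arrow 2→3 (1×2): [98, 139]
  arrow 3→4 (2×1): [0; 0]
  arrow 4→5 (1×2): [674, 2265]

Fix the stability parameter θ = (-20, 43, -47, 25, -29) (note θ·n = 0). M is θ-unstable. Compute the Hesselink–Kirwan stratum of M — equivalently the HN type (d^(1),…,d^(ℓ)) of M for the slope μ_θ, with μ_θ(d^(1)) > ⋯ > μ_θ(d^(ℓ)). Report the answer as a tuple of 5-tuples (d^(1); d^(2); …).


Via rank(M_{q-1}∘⋯∘M_p): M ≅ I[1,1], I[1,2], I[1,3], I[4,4], I[4,5].
μ_θ-semistable layers: μ^(1)=43; μ^(2)=25; μ^(3)=-2; μ^(4)=-20

((0, 1, 0, 0, 0); (0, 0, 0, 1, 0); (0, 1, 1, 1, 1); (3, 0, 0, 0, 0))


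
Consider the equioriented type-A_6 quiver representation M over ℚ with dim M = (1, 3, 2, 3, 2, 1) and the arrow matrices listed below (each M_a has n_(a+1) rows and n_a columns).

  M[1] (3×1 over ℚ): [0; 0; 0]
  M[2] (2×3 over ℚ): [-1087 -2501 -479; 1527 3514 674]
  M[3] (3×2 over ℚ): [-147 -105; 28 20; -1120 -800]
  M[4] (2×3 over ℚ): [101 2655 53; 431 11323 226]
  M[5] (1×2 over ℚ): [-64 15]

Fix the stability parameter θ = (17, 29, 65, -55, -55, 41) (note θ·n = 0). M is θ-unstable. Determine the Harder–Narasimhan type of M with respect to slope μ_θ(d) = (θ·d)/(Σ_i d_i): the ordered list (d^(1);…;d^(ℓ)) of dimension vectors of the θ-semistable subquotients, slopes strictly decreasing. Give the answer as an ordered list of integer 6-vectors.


Via rank(M_{q-1}∘⋯∘M_p): M ≅ I[1,1], I[2,2], I[2,3], I[2,6], I[4,4], I[4,5].
μ_θ-semistable layers: μ^(1)=65; μ^(2)=41; μ^(3)=29; μ^(4)=17; μ^(5)=-4; μ^(6)=-55

((0, 0, 1, 0, 0, 0); (0, 0, 0, 0, 0, 1); (0, 2, 0, 0, 0, 0); (1, 0, 0, 0, 0, 0); (0, 1, 1, 1, 1, 0); (0, 0, 0, 2, 1, 0))


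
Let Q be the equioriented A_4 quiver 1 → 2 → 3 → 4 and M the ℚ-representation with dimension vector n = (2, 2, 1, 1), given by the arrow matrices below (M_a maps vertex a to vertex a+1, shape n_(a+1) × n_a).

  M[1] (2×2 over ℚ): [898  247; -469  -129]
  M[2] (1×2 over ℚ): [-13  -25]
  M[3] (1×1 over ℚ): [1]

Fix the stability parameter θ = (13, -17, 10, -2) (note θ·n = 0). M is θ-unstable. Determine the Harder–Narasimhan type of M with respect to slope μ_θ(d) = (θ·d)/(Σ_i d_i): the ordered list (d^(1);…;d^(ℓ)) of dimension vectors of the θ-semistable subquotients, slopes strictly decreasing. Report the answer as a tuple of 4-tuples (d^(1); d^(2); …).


Interval decomposition of M: I[1,2], I[1,4].
HN type (ℓ=2): μ^(1)=4; μ^(2)=-2

((0, 0, 1, 1); (2, 2, 0, 0))


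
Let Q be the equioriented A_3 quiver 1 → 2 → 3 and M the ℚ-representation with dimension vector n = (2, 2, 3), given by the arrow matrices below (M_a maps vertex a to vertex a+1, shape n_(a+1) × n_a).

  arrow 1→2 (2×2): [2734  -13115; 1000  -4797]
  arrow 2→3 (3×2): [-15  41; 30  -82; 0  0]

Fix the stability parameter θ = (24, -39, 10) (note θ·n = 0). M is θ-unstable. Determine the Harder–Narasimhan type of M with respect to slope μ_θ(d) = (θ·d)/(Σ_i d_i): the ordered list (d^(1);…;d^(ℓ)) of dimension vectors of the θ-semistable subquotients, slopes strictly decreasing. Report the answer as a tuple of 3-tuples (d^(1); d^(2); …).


Interval decomposition of M: I[1,2], I[1,3], I[3,3]^2.
HN type (ℓ=2): μ^(1)=10; μ^(2)=-15/2

((0, 0, 3); (2, 2, 0))


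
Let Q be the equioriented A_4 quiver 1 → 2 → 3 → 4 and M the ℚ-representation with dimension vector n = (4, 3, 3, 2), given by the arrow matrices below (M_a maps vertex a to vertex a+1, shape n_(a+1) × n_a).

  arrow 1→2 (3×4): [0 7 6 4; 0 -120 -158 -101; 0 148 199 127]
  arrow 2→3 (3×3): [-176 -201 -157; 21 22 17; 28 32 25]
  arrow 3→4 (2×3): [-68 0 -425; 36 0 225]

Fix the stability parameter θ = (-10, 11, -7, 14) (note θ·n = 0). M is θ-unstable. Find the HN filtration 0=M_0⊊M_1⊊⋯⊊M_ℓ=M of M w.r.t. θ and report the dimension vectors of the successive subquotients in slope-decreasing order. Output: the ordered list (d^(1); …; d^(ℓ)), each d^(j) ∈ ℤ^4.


Barcode: M ≅ I[1,1], I[1,3]^2, I[1,4], I[4,4]. HN layers by μ_θ (3 steps, strictly decreasing):
  μ^(1)=14; μ^(2)=2; μ^(3)=-10

((0, 0, 0, 2); (0, 3, 3, 0); (4, 0, 0, 0))
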